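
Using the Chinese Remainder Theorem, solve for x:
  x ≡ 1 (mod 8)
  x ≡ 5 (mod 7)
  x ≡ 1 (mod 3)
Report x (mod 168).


Moduli 8, 7, 3 are pairwise coprime; by CRT there is a unique solution modulo M = 8 · 7 · 3 = 168.
Solve pairwise, accumulating the modulus:
  Start with x ≡ 1 (mod 8).
  Combine with x ≡ 5 (mod 7): since gcd(8, 7) = 1, we get a unique residue mod 56.
    Write x = 1 + 8·t and substitute into x ≡ 5 (mod 7): 8·t ≡ 5 − 1 = 4 (mod 7).
    Reduce coefficients mod 7: 1·t ≡ 4 (mod 7).
    So t ≡ 4 (mod 7).
    Then x = 1 + 8·4 = 33, valid modulo lcm(8, 7) = 56: x ≡ 33 (mod 56).
  Combine with x ≡ 1 (mod 3): since gcd(56, 3) = 1, we get a unique residue mod 168.
    Write x = 33 + 56·t and substitute into x ≡ 1 (mod 3): 56·t ≡ 1 − 33 = -32 (mod 3).
    Reduce coefficients mod 3: 2·t ≡ 1 (mod 3).
    The inverse of 2 mod 3 is 2 (since 2·2 = 4 = 1·3 + 1), so t ≡ 2·1 = 2 ≡ 2 (mod 3).
    Then x = 33 + 56·2 = 145, valid modulo lcm(56, 3) = 168: x ≡ 145 (mod 168).
Verify: 145 mod 8 = 1 ✓, 145 mod 7 = 5 ✓, 145 mod 3 = 1 ✓.

x ≡ 145 (mod 168).


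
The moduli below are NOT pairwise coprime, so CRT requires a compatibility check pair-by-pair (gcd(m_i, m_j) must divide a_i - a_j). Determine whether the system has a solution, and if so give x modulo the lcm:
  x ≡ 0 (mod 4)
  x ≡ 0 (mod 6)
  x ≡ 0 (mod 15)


Moduli 4, 6, 15 are not pairwise coprime, so CRT works modulo lcm(m_i) when all pairwise compatibility conditions hold.
Pairwise compatibility: gcd(m_i, m_j) must divide a_i - a_j for every pair.
Merge one congruence at a time:
  Start: x ≡ 0 (mod 4).
  Combine with x ≡ 0 (mod 6): gcd(4, 6) = 2; 0 - 0 = 0, which IS divisible by 2, so compatible.
    Write x = 0 + 4·t and substitute into x ≡ 0 (mod 6): 4·t ≡ 0 − 0 = 0 (mod 6).
    Divide the congruence (and modulus) by g = 2: 2·t ≡ 0 (mod 3).
    The inverse of 2 mod 3 is 2 (since 2·2 = 4 = 1·3 + 1), so t ≡ 2·0 = 0 ≡ 0 (mod 3).
    Then x = 0 + 4·0 = 0, valid modulo lcm(4, 6) = 12: x ≡ 0 (mod 12).
  Combine with x ≡ 0 (mod 15): gcd(12, 15) = 3; 0 - 0 = 0, which IS divisible by 3, so compatible.
    Write x = 0 + 12·t and substitute into x ≡ 0 (mod 15): 12·t ≡ 0 − 0 = 0 (mod 15).
    Divide the congruence (and modulus) by g = 3: 4·t ≡ 0 (mod 5).
    The inverse of 4 mod 5 is 4 (since 4·4 = 16 = 3·5 + 1), so t ≡ 4·0 = 0 ≡ 0 (mod 5).
    Then x = 0 + 12·0 = 0, valid modulo lcm(12, 15) = 60: x ≡ 0 (mod 60).
Verify: 0 mod 4 = 0, 0 mod 6 = 0, 0 mod 15 = 0.

x ≡ 0 (mod 60).


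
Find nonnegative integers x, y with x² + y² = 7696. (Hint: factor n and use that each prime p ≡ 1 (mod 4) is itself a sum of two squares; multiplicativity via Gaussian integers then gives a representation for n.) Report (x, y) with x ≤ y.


Step 1: Factor n = 7696 = 2^4 · 13 · 37.
Step 2: Check the mod-4 condition on each prime factor: 2 = 2 (special); 13 ≡ 1 (mod 4), exponent 1; 37 ≡ 1 (mod 4), exponent 1.
All primes ≡ 3 (mod 4) appear to even exponent (or don't appear), so by the two-squares theorem n IS expressible as a sum of two squares.
Step 3: Build a representation. Group n = k² · m with k = 4 and m = 13 · 37 = 481 (a product of primes ≡ 1 (mod 4)); a representation of m scales to one of n via (k·x)² + (k·y)² = k²(x² + y²). Each prime p ≡ 1 (mod 4) is itself a sum of two squares; find a² by testing p − a² for a perfect square:
  13: 13 − 1² = 12, 13 − 2² = 9 = 3² ⇒ 13 = 2² + 3².
  37: 37 − 1² = 36 = 6² ⇒ 37 = 1² + 6².
  Combine using the Brahmagupta–Fibonacci identity (a² + b²)(c² + d²) = (ac − bd)² + (ad + bc)² = (ac + bd)² + (ad − bc)²:
  13 · 37 = 481: from (2² + 3²)(1² + 6²), take (2·1 − 3·6, 2·6 + 3·1) = (2 − 18, 12 + 3) = (-16, 15); dropping signs (only squares matter) gives (16, 15); check 16² + 15² = 256 + 225 = 481 ✓.
  Scale by k = 4: (4·16, 4·15) = (64, 60).
Step 4: Order so x ≤ y and verify: 60² + 64² = 3600 + 4096 = 7696 = n. ✓

n = 7696 = 60² + 64² (one valid representation with x ≤ y).


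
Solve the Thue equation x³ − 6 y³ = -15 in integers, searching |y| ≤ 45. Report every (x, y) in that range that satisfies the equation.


The equation is x³ - 6y³ = -15. For fixed y, x³ = 6·y³ − 15, so a solution requires the RHS to be a perfect cube.
Strategy: iterate y from -45 to 45, compute RHS = 6·y³ − 15, and check whether it is a (positive or negative) perfect cube.
Check small values of y:
  y = 0: RHS = -15 is not a perfect cube.
  y = 1: RHS = -9 is not a perfect cube.
  y = -1: RHS = -21 is not a perfect cube.
  y = 2: RHS = 33 is not a perfect cube.
  y = -2: RHS = -63 is not a perfect cube.
  y = 3: RHS = 147 is not a perfect cube.
  y = -3: RHS = -177 is not a perfect cube.
Continuing the search up to |y| = 45 finds no solutions either.
No (x, y) in the scanned range satisfies the equation.

No integer solutions with |y| ≤ 45.


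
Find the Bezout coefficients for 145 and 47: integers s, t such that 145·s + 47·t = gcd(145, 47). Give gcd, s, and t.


Euclidean algorithm on (145, 47) — divide until remainder is 0:
  145 = 3 · 47 + 4
  47 = 11 · 4 + 3
  4 = 1 · 3 + 1
  3 = 3 · 1 + 0
gcd(145, 47) = 1.
Track Bezout coefficients alongside the remainders: start with r₀ = 145 = a·1 + b·0 (s = 1, t = 0) and r₁ = 47 = a·0 + b·1 (s = 0, t = 1); each new remainder r_{k+1} = r_{k-1} − q_k·r_k inherits s_{k+1} = s_{k-1} − q_k·s_k, t_{k+1} = t_{k-1} − q_k·t_k, so r_k = a·s_k + b·t_k at every step:
  q = 3: r = 4, s = 1 − 3·0 = 1, t = 0 − 3·1 = -3  (check: 145·1 + 47·(-3) = 4)
  q = 11: r = 3, s = 0 − 11·1 = -11, t = 1 − 11·(-3) = 34  (check: 145·(-11) + 47·34 = 3)
  q = 1: r = 1, s = 1 − 1·(-11) = 12, t = -3 − 1·34 = -37  (check: 145·12 + 47·(-37) = 1)
The row with r = 1 (the gcd) gives the Bezout coefficients s = 12, t = -37.
Result: 145 · (12) + 47 · (-37) = 1.

gcd(145, 47) = 1; s = 12, t = -37 (check: 145·12 + 47·(-37) = 1).


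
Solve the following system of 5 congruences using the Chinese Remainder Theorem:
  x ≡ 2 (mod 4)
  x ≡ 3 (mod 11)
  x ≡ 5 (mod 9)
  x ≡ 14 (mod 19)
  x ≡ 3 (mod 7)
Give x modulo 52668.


Product of moduli M = 4 · 11 · 9 · 19 · 7 = 52668.
Merge one congruence at a time:
  Start: x ≡ 2 (mod 4).
  Combine with x ≡ 3 (mod 11); new modulus lcm = 44.
    Write x = 2 + 4·t and substitute into x ≡ 3 (mod 11): 4·t ≡ 3 − 2 = 1 (mod 11).
    The inverse of 4 mod 11 is 3 (since 4·3 = 12 = 1·11 + 1), so t ≡ 3·1 = 3 ≡ 3 (mod 11).
    Then x = 2 + 4·3 = 14, valid modulo lcm(4, 11) = 44: x ≡ 14 (mod 44).
  Combine with x ≡ 5 (mod 9); new modulus lcm = 396.
    Write x = 14 + 44·t and substitute into x ≡ 5 (mod 9): 44·t ≡ 5 − 14 = -9 (mod 9).
    Reduce coefficients mod 9: 8·t ≡ 0 (mod 9).
    The inverse of 8 mod 9 is 8 (since 8·8 = 64 = 7·9 + 1), so t ≡ 8·0 = 0 ≡ 0 (mod 9).
    Then x = 14 + 44·0 = 14, valid modulo lcm(44, 9) = 396: x ≡ 14 (mod 396).
  Combine with x ≡ 14 (mod 19); new modulus lcm = 7524.
    Write x = 14 + 396·t and substitute into x ≡ 14 (mod 19): 396·t ≡ 14 − 14 = 0 (mod 19).
    Reduce coefficients mod 19: 16·t ≡ 0 (mod 19).
    The inverse of 16 mod 19 is 6 (since 16·6 = 96 = 5·19 + 1), so t ≡ 6·0 = 0 ≡ 0 (mod 19).
    Then x = 14 + 396·0 = 14, valid modulo lcm(396, 19) = 7524: x ≡ 14 (mod 7524).
  Combine with x ≡ 3 (mod 7); new modulus lcm = 52668.
    Write x = 14 + 7524·t and substitute into x ≡ 3 (mod 7): 7524·t ≡ 3 − 14 = -11 (mod 7).
    Reduce coefficients mod 7: 6·t ≡ 3 (mod 7).
    The inverse of 6 mod 7 is 6 (since 6·6 = 36 = 5·7 + 1), so t ≡ 6·3 = 18 ≡ 4 (mod 7).
    Then x = 14 + 7524·4 = 30110, valid modulo lcm(7524, 7) = 52668: x ≡ 30110 (mod 52668).
Verify against each original: 30110 mod 4 = 2, 30110 mod 11 = 3, 30110 mod 9 = 5, 30110 mod 19 = 14, 30110 mod 7 = 3.

x ≡ 30110 (mod 52668).


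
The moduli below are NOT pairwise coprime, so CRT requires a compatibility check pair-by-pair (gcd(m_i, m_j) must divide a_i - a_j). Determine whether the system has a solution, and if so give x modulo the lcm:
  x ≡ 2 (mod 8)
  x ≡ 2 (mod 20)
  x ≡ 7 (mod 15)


Moduli 8, 20, 15 are not pairwise coprime, so CRT works modulo lcm(m_i) when all pairwise compatibility conditions hold.
Pairwise compatibility: gcd(m_i, m_j) must divide a_i - a_j for every pair.
Merge one congruence at a time:
  Start: x ≡ 2 (mod 8).
  Combine with x ≡ 2 (mod 20): gcd(8, 20) = 4; 2 - 2 = 0, which IS divisible by 4, so compatible.
    Write x = 2 + 8·t and substitute into x ≡ 2 (mod 20): 8·t ≡ 2 − 2 = 0 (mod 20).
    Divide the congruence (and modulus) by g = 4: 2·t ≡ 0 (mod 5).
    The inverse of 2 mod 5 is 3 (since 2·3 = 6 = 1·5 + 1), so t ≡ 3·0 = 0 ≡ 0 (mod 5).
    Then x = 2 + 8·0 = 2, valid modulo lcm(8, 20) = 40: x ≡ 2 (mod 40).
  Combine with x ≡ 7 (mod 15): gcd(40, 15) = 5; 7 - 2 = 5, which IS divisible by 5, so compatible.
    Write x = 2 + 40·t and substitute into x ≡ 7 (mod 15): 40·t ≡ 7 − 2 = 5 (mod 15).
    Divide the congruence (and modulus) by g = 5: 8·t ≡ 1 (mod 3).
    Reduce coefficients mod 3: 2·t ≡ 1 (mod 3).
    The inverse of 2 mod 3 is 2 (since 2·2 = 4 = 1·3 + 1), so t ≡ 2·1 = 2 ≡ 2 (mod 3).
    Then x = 2 + 40·2 = 82, valid modulo lcm(40, 15) = 120: x ≡ 82 (mod 120).
Verify: 82 mod 8 = 2, 82 mod 20 = 2, 82 mod 15 = 7.

x ≡ 82 (mod 120).


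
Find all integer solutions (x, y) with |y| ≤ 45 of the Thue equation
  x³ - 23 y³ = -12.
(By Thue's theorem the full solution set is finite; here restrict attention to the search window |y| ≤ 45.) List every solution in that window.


The equation is x³ - 23y³ = -12. For fixed y, x³ = 23·y³ − 12, so a solution requires the RHS to be a perfect cube.
Strategy: iterate y from -45 to 45, compute RHS = 23·y³ − 12, and check whether it is a (positive or negative) perfect cube.
Check small values of y:
  y = 0: RHS = -12 is not a perfect cube.
  y = 1: RHS = 11 is not a perfect cube.
  y = -1: RHS = -35 is not a perfect cube.
  y = 2: RHS = 172 is not a perfect cube.
  y = -2: RHS = -196 is not a perfect cube.
  y = 3: RHS = 609 is not a perfect cube.
  y = -3: RHS = -633 is not a perfect cube.
Continuing the search up to |y| = 45 finds no solutions either.
No (x, y) in the scanned range satisfies the equation.

No integer solutions with |y| ≤ 45.


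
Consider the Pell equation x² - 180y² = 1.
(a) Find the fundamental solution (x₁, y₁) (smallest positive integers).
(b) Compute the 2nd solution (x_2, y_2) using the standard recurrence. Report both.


Step 1: Find the fundamental solution (x₁, y₁) of x² - 180y² = 1.
  Expand √180 as a continued fraction. a₀ = ⌊√180⌋ = 13; iterate m_{k+1} = d_k·a_k − m_k, d_{k+1} = (180 − m_{k+1}²)/d_k, a_{k+1} = ⌊(a₀ + m_{k+1})/d_{k+1}⌋ (starting m₀ = 0, d₀ = 1), with convergents p_k = a_k·p_{k-1} + p_{k-2}, q_k = a_k·q_{k-1} + q_{k-2} (p₋₁ = 1, q₋₁ = 0):
  k = 0: a₀ = 13; p₀/q₀ = 13/1; p₀² − 180·q₀² = 169 − 180 = -11.
  k = 1: m = 13, d = 11, a = ⌊(13 + 13)/11⌋ = 2; p/q = (2·13 + 1)/(2·1 + 0) = 27/2; p² − 180·q² = 729 − 720 = 9.
  k = 2: m = 9, d = 9, a = ⌊(13 + 9)/9⌋ = 2; p/q = (2·27 + 13)/(2·2 + 1) = 67/5; p² − 180·q² = 4489 − 4500 = -11.
  k = 3: m = 9, d = 11, a = ⌊(13 + 9)/11⌋ = 2; p/q = (2·67 + 27)/(2·5 + 2) = 161/12; p² − 180·q² = 25921 − 25920 = 1.
  The first convergent with p² − 180·q² = 1 gives the fundamental solution (x₁, y₁) = (161, 12).
Step 2: Apply the recurrence (x_{n+1}, y_{n+1}) = (x₁x_n + 180y₁y_n, x₁y_n + y₁x_n) repeatedly.
  From (x_1, y_1) = (161, 12): x_2 = 161·161 + 180·12·12 = 51841; y_2 = 161·12 + 12·161 = 3864.
Step 3: Verify x_2² - 180·y_2² = 2687489281 - 2687489280 = 1 (should be 1). ✓

(x_1, y_1) = (161, 12); (x_2, y_2) = (51841, 3864).


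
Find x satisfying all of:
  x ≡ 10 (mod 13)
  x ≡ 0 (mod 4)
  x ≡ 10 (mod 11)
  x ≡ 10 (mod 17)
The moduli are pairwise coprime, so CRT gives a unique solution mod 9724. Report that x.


Product of moduli M = 13 · 4 · 11 · 17 = 9724.
Merge one congruence at a time:
  Start: x ≡ 10 (mod 13).
  Combine with x ≡ 0 (mod 4); new modulus lcm = 52.
    Write x = 10 + 13·t and substitute into x ≡ 0 (mod 4): 13·t ≡ 0 − 10 = -10 (mod 4).
    Reduce coefficients mod 4: 1·t ≡ 2 (mod 4).
    So t ≡ 2 (mod 4).
    Then x = 10 + 13·2 = 36, valid modulo lcm(13, 4) = 52: x ≡ 36 (mod 52).
  Combine with x ≡ 10 (mod 11); new modulus lcm = 572.
    Write x = 36 + 52·t and substitute into x ≡ 10 (mod 11): 52·t ≡ 10 − 36 = -26 (mod 11).
    Reduce coefficients mod 11: 8·t ≡ 7 (mod 11).
    The inverse of 8 mod 11 is 7 (since 8·7 = 56 = 5·11 + 1), so t ≡ 7·7 = 49 ≡ 5 (mod 11).
    Then x = 36 + 52·5 = 296, valid modulo lcm(52, 11) = 572: x ≡ 296 (mod 572).
  Combine with x ≡ 10 (mod 17); new modulus lcm = 9724.
    Write x = 296 + 572·t and substitute into x ≡ 10 (mod 17): 572·t ≡ 10 − 296 = -286 (mod 17).
    Reduce coefficients mod 17: 11·t ≡ 3 (mod 17).
    The inverse of 11 mod 17 is 14 (since 11·14 = 154 = 9·17 + 1), so t ≡ 14·3 = 42 ≡ 8 (mod 17).
    Then x = 296 + 572·8 = 4872, valid modulo lcm(572, 17) = 9724: x ≡ 4872 (mod 9724).
Verify against each original: 4872 mod 13 = 10, 4872 mod 4 = 0, 4872 mod 11 = 10, 4872 mod 17 = 10.

x ≡ 4872 (mod 9724).


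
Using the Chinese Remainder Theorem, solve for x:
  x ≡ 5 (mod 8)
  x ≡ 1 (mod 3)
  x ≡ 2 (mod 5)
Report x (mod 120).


Moduli 8, 3, 5 are pairwise coprime; by CRT there is a unique solution modulo M = 8 · 3 · 5 = 120.
Solve pairwise, accumulating the modulus:
  Start with x ≡ 5 (mod 8).
  Combine with x ≡ 1 (mod 3): since gcd(8, 3) = 1, we get a unique residue mod 24.
    Write x = 5 + 8·t and substitute into x ≡ 1 (mod 3): 8·t ≡ 1 − 5 = -4 (mod 3).
    Reduce coefficients mod 3: 2·t ≡ 2 (mod 3).
    The inverse of 2 mod 3 is 2 (since 2·2 = 4 = 1·3 + 1), so t ≡ 2·2 = 4 ≡ 1 (mod 3).
    Then x = 5 + 8·1 = 13, valid modulo lcm(8, 3) = 24: x ≡ 13 (mod 24).
  Combine with x ≡ 2 (mod 5): since gcd(24, 5) = 1, we get a unique residue mod 120.
    Write x = 13 + 24·t and substitute into x ≡ 2 (mod 5): 24·t ≡ 2 − 13 = -11 (mod 5).
    Reduce coefficients mod 5: 4·t ≡ 4 (mod 5).
    The inverse of 4 mod 5 is 4 (since 4·4 = 16 = 3·5 + 1), so t ≡ 4·4 = 16 ≡ 1 (mod 5).
    Then x = 13 + 24·1 = 37, valid modulo lcm(24, 5) = 120: x ≡ 37 (mod 120).
Verify: 37 mod 8 = 5 ✓, 37 mod 3 = 1 ✓, 37 mod 5 = 2 ✓.

x ≡ 37 (mod 120).


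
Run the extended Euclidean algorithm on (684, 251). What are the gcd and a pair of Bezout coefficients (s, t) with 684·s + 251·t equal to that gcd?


Euclidean algorithm on (684, 251) — divide until remainder is 0:
  684 = 2 · 251 + 182
  251 = 1 · 182 + 69
  182 = 2 · 69 + 44
  69 = 1 · 44 + 25
  44 = 1 · 25 + 19
  25 = 1 · 19 + 6
  19 = 3 · 6 + 1
  6 = 6 · 1 + 0
gcd(684, 251) = 1.
Track Bezout coefficients alongside the remainders: start with r₀ = 684 = a·1 + b·0 (s = 1, t = 0) and r₁ = 251 = a·0 + b·1 (s = 0, t = 1); each new remainder r_{k+1} = r_{k-1} − q_k·r_k inherits s_{k+1} = s_{k-1} − q_k·s_k, t_{k+1} = t_{k-1} − q_k·t_k, so r_k = a·s_k + b·t_k at every step:
  q = 2: r = 182, s = 1 − 2·0 = 1, t = 0 − 2·1 = -2  (check: 684·1 + 251·(-2) = 182)
  q = 1: r = 69, s = 0 − 1·1 = -1, t = 1 − 1·(-2) = 3  (check: 684·(-1) + 251·3 = 69)
  q = 2: r = 44, s = 1 − 2·(-1) = 3, t = -2 − 2·3 = -8  (check: 684·3 + 251·(-8) = 44)
  q = 1: r = 25, s = -1 − 1·3 = -4, t = 3 − 1·(-8) = 11  (check: 684·(-4) + 251·11 = 25)
  q = 1: r = 19, s = 3 − 1·(-4) = 7, t = -8 − 1·11 = -19  (check: 684·7 + 251·(-19) = 19)
  q = 1: r = 6, s = -4 − 1·7 = -11, t = 11 − 1·(-19) = 30  (check: 684·(-11) + 251·30 = 6)
  q = 3: r = 1, s = 7 − 3·(-11) = 40, t = -19 − 3·30 = -109  (check: 684·40 + 251·(-109) = 1)
The row with r = 1 (the gcd) gives the Bezout coefficients s = 40, t = -109.
Result: 684 · (40) + 251 · (-109) = 1.

gcd(684, 251) = 1; s = 40, t = -109 (check: 684·40 + 251·(-109) = 1).


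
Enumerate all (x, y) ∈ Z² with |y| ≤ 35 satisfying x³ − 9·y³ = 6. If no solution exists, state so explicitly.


The equation is x³ - 9y³ = 6. For fixed y, x³ = 9·y³ + 6, so a solution requires the RHS to be a perfect cube.
Strategy: iterate y from -35 to 35, compute RHS = 9·y³ + 6, and check whether it is a (positive or negative) perfect cube.
Check small values of y:
  y = 0: RHS = 6 is not a perfect cube.
  y = 1: RHS = 15 is not a perfect cube.
  y = -1: RHS = -3 is not a perfect cube.
  y = 2: RHS = 78 is not a perfect cube.
  y = -2: RHS = -66 is not a perfect cube.
  y = 3: RHS = 249 is not a perfect cube.
  y = -3: RHS = -237 is not a perfect cube.
Continuing the search up to |y| = 35 finds no solutions either.
No (x, y) in the scanned range satisfies the equation.

No integer solutions with |y| ≤ 35.


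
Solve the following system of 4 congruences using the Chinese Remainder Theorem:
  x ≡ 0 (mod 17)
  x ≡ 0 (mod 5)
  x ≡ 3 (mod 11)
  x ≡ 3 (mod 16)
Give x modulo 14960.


Product of moduli M = 17 · 5 · 11 · 16 = 14960.
Merge one congruence at a time:
  Start: x ≡ 0 (mod 17).
  Combine with x ≡ 0 (mod 5); new modulus lcm = 85.
    Write x = 0 + 17·t and substitute into x ≡ 0 (mod 5): 17·t ≡ 0 − 0 = 0 (mod 5).
    Reduce coefficients mod 5: 2·t ≡ 0 (mod 5).
    The inverse of 2 mod 5 is 3 (since 2·3 = 6 = 1·5 + 1), so t ≡ 3·0 = 0 ≡ 0 (mod 5).
    Then x = 0 + 17·0 = 0, valid modulo lcm(17, 5) = 85: x ≡ 0 (mod 85).
  Combine with x ≡ 3 (mod 11); new modulus lcm = 935.
    Write x = 0 + 85·t and substitute into x ≡ 3 (mod 11): 85·t ≡ 3 − 0 = 3 (mod 11).
    Reduce coefficients mod 11: 8·t ≡ 3 (mod 11).
    The inverse of 8 mod 11 is 7 (since 8·7 = 56 = 5·11 + 1), so t ≡ 7·3 = 21 ≡ 10 (mod 11).
    Then x = 0 + 85·10 = 850, valid modulo lcm(85, 11) = 935: x ≡ 850 (mod 935).
  Combine with x ≡ 3 (mod 16); new modulus lcm = 14960.
    Write x = 850 + 935·t and substitute into x ≡ 3 (mod 16): 935·t ≡ 3 − 850 = -847 (mod 16).
    Reduce coefficients mod 16: 7·t ≡ 1 (mod 16).
    The inverse of 7 mod 16 is 7 (since 7·7 = 49 = 3·16 + 1), so t ≡ 7·1 = 7 ≡ 7 (mod 16).
    Then x = 850 + 935·7 = 7395, valid modulo lcm(935, 16) = 14960: x ≡ 7395 (mod 14960).
Verify against each original: 7395 mod 17 = 0, 7395 mod 5 = 0, 7395 mod 11 = 3, 7395 mod 16 = 3.

x ≡ 7395 (mod 14960).


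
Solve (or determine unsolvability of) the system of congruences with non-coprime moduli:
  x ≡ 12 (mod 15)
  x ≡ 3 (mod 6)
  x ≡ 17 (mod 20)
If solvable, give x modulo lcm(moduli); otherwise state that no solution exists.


Moduli 15, 6, 20 are not pairwise coprime, so CRT works modulo lcm(m_i) when all pairwise compatibility conditions hold.
Pairwise compatibility: gcd(m_i, m_j) must divide a_i - a_j for every pair.
Merge one congruence at a time:
  Start: x ≡ 12 (mod 15).
  Combine with x ≡ 3 (mod 6): gcd(15, 6) = 3; 3 - 12 = -9, which IS divisible by 3, so compatible.
    Write x = 12 + 15·t and substitute into x ≡ 3 (mod 6): 15·t ≡ 3 − 12 = -9 (mod 6).
    Divide the congruence (and modulus) by g = 3: 5·t ≡ -3 (mod 2).
    Reduce coefficients mod 2: 1·t ≡ 1 (mod 2).
    So t ≡ 1 (mod 2).
    Then x = 12 + 15·1 = 27, valid modulo lcm(15, 6) = 30: x ≡ 27 (mod 30).
  Combine with x ≡ 17 (mod 20): gcd(30, 20) = 10; 17 - 27 = -10, which IS divisible by 10, so compatible.
    Write x = 27 + 30·t and substitute into x ≡ 17 (mod 20): 30·t ≡ 17 − 27 = -10 (mod 20).
    Divide the congruence (and modulus) by g = 10: 3·t ≡ -1 (mod 2).
    Reduce coefficients mod 2: 1·t ≡ 1 (mod 2).
    So t ≡ 1 (mod 2).
    Then x = 27 + 30·1 = 57, valid modulo lcm(30, 20) = 60: x ≡ 57 (mod 60).
Verify: 57 mod 15 = 12, 57 mod 6 = 3, 57 mod 20 = 17.

x ≡ 57 (mod 60).


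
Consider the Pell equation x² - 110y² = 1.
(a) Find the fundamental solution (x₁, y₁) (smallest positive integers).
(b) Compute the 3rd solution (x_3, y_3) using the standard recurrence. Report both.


Step 1: Find the fundamental solution (x₁, y₁) of x² - 110y² = 1.
  Expand √110 as a continued fraction. a₀ = ⌊√110⌋ = 10; iterate m_{k+1} = d_k·a_k − m_k, d_{k+1} = (110 − m_{k+1}²)/d_k, a_{k+1} = ⌊(a₀ + m_{k+1})/d_{k+1}⌋ (starting m₀ = 0, d₀ = 1), with convergents p_k = a_k·p_{k-1} + p_{k-2}, q_k = a_k·q_{k-1} + q_{k-2} (p₋₁ = 1, q₋₁ = 0):
  k = 0: a₀ = 10; p₀/q₀ = 10/1; p₀² − 110·q₀² = 100 − 110 = -10.
  k = 1: m = 10, d = 10, a = ⌊(10 + 10)/10⌋ = 2; p/q = (2·10 + 1)/(2·1 + 0) = 21/2; p² − 110·q² = 441 − 440 = 1.
  The first convergent with p² − 110·q² = 1 gives the fundamental solution (x₁, y₁) = (21, 2).
Step 2: Apply the recurrence (x_{n+1}, y_{n+1}) = (x₁x_n + 110y₁y_n, x₁y_n + y₁x_n) repeatedly.
  From (x_1, y_1) = (21, 2): x_2 = 21·21 + 110·2·2 = 881; y_2 = 21·2 + 2·21 = 84.
  From (x_2, y_2) = (881, 84): x_3 = 21·881 + 110·2·84 = 36981; y_3 = 21·84 + 2·881 = 3526.
Step 3: Verify x_3² - 110·y_3² = 1367594361 - 1367594360 = 1 (should be 1). ✓

(x_1, y_1) = (21, 2); (x_3, y_3) = (36981, 3526).


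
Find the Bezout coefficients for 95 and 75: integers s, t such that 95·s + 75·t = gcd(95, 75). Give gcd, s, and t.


Euclidean algorithm on (95, 75) — divide until remainder is 0:
  95 = 1 · 75 + 20
  75 = 3 · 20 + 15
  20 = 1 · 15 + 5
  15 = 3 · 5 + 0
gcd(95, 75) = 5.
Track Bezout coefficients alongside the remainders: start with r₀ = 95 = a·1 + b·0 (s = 1, t = 0) and r₁ = 75 = a·0 + b·1 (s = 0, t = 1); each new remainder r_{k+1} = r_{k-1} − q_k·r_k inherits s_{k+1} = s_{k-1} − q_k·s_k, t_{k+1} = t_{k-1} − q_k·t_k, so r_k = a·s_k + b·t_k at every step:
  q = 1: r = 20, s = 1 − 1·0 = 1, t = 0 − 1·1 = -1  (check: 95·1 + 75·(-1) = 20)
  q = 3: r = 15, s = 0 − 3·1 = -3, t = 1 − 3·(-1) = 4  (check: 95·(-3) + 75·4 = 15)
  q = 1: r = 5, s = 1 − 1·(-3) = 4, t = -1 − 1·4 = -5  (check: 95·4 + 75·(-5) = 5)
The row with r = 5 (the gcd) gives the Bezout coefficients s = 4, t = -5.
Result: 95 · (4) + 75 · (-5) = 5.

gcd(95, 75) = 5; s = 4, t = -5 (check: 95·4 + 75·(-5) = 5).


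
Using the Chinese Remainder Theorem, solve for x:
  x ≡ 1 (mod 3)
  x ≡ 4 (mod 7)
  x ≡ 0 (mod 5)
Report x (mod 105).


Moduli 3, 7, 5 are pairwise coprime; by CRT there is a unique solution modulo M = 3 · 7 · 5 = 105.
Solve pairwise, accumulating the modulus:
  Start with x ≡ 1 (mod 3).
  Combine with x ≡ 4 (mod 7): since gcd(3, 7) = 1, we get a unique residue mod 21.
    Write x = 1 + 3·t and substitute into x ≡ 4 (mod 7): 3·t ≡ 4 − 1 = 3 (mod 7).
    The inverse of 3 mod 7 is 5 (since 3·5 = 15 = 2·7 + 1), so t ≡ 5·3 = 15 ≡ 1 (mod 7).
    Then x = 1 + 3·1 = 4, valid modulo lcm(3, 7) = 21: x ≡ 4 (mod 21).
  Combine with x ≡ 0 (mod 5): since gcd(21, 5) = 1, we get a unique residue mod 105.
    Write x = 4 + 21·t and substitute into x ≡ 0 (mod 5): 21·t ≡ 0 − 4 = -4 (mod 5).
    Reduce coefficients mod 5: 1·t ≡ 1 (mod 5).
    So t ≡ 1 (mod 5).
    Then x = 4 + 21·1 = 25, valid modulo lcm(21, 5) = 105: x ≡ 25 (mod 105).
Verify: 25 mod 3 = 1 ✓, 25 mod 7 = 4 ✓, 25 mod 5 = 0 ✓.

x ≡ 25 (mod 105).


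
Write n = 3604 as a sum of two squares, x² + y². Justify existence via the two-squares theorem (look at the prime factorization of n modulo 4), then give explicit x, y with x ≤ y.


Step 1: Factor n = 3604 = 2^2 · 17 · 53.
Step 2: Check the mod-4 condition on each prime factor: 2 = 2 (special); 17 ≡ 1 (mod 4), exponent 1; 53 ≡ 1 (mod 4), exponent 1.
All primes ≡ 3 (mod 4) appear to even exponent (or don't appear), so by the two-squares theorem n IS expressible as a sum of two squares.
Step 3: Build a representation. Group n = k² · m with k = 2 and m = 17 · 53 = 901 (a product of primes ≡ 1 (mod 4)); a representation of m scales to one of n via (k·x)² + (k·y)² = k²(x² + y²). Each prime p ≡ 1 (mod 4) is itself a sum of two squares; find a² by testing p − a² for a perfect square:
  17: 17 − 1² = 16 = 4² ⇒ 17 = 1² + 4².
  53: 53 − 1² = 52, 53 − 2² = 49 = 7² ⇒ 53 = 2² + 7².
  Combine using the Brahmagupta–Fibonacci identity (a² + b²)(c² + d²) = (ac − bd)² + (ad + bc)² = (ac + bd)² + (ad − bc)²:
  17 · 53 = 901: from (1² + 4²)(2² + 7²), take (1·2 − 4·7, 1·7 + 4·2) = (2 − 28, 7 + 8) = (-26, 15); dropping signs (only squares matter) gives (26, 15); check 26² + 15² = 676 + 225 = 901 ✓.
  Scale by k = 2: (2·26, 2·15) = (52, 30).
Step 4: Order so x ≤ y and verify: 30² + 52² = 900 + 2704 = 3604 = n. ✓

n = 3604 = 30² + 52² (one valid representation with x ≤ y).


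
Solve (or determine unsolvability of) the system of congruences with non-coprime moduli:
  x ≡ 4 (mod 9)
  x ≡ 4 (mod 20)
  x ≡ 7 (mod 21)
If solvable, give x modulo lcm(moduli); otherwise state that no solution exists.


Moduli 9, 20, 21 are not pairwise coprime, so CRT works modulo lcm(m_i) when all pairwise compatibility conditions hold.
Pairwise compatibility: gcd(m_i, m_j) must divide a_i - a_j for every pair.
Merge one congruence at a time:
  Start: x ≡ 4 (mod 9).
  Combine with x ≡ 4 (mod 20): gcd(9, 20) = 1; 4 - 4 = 0, which IS divisible by 1, so compatible.
    Write x = 4 + 9·t and substitute into x ≡ 4 (mod 20): 9·t ≡ 4 − 4 = 0 (mod 20).
    The inverse of 9 mod 20 is 9 (since 9·9 = 81 = 4·20 + 1), so t ≡ 9·0 = 0 ≡ 0 (mod 20).
    Then x = 4 + 9·0 = 4, valid modulo lcm(9, 20) = 180: x ≡ 4 (mod 180).
  Combine with x ≡ 7 (mod 21): gcd(180, 21) = 3; 7 - 4 = 3, which IS divisible by 3, so compatible.
    Write x = 4 + 180·t and substitute into x ≡ 7 (mod 21): 180·t ≡ 7 − 4 = 3 (mod 21).
    Divide the congruence (and modulus) by g = 3: 60·t ≡ 1 (mod 7).
    Reduce coefficients mod 7: 4·t ≡ 1 (mod 7).
    The inverse of 4 mod 7 is 2 (since 4·2 = 8 = 1·7 + 1), so t ≡ 2·1 = 2 ≡ 2 (mod 7).
    Then x = 4 + 180·2 = 364, valid modulo lcm(180, 21) = 1260: x ≡ 364 (mod 1260).
Verify: 364 mod 9 = 4, 364 mod 20 = 4, 364 mod 21 = 7.

x ≡ 364 (mod 1260).


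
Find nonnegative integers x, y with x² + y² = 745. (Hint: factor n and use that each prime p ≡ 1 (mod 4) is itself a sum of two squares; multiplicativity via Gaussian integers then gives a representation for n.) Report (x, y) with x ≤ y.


Step 1: Factor n = 745 = 5 · 149.
Step 2: Check the mod-4 condition on each prime factor: 5 ≡ 1 (mod 4), exponent 1; 149 ≡ 1 (mod 4), exponent 1.
All primes ≡ 3 (mod 4) appear to even exponent (or don't appear), so by the two-squares theorem n IS expressible as a sum of two squares.
Step 3: Build a representation. Here n = 5 · 149 is a product of primes ≡ 1 (mod 4). Each prime p ≡ 1 (mod 4) is itself a sum of two squares; find a² by testing p − a² for a perfect square:
  5: 5 − 1² = 4 = 2² ⇒ 5 = 1² + 2².
  149: 149 − 1² = 148, 149 − 2² = 145, 149 − 3² = 140, 149 − 4² = 133, 149 − 5² = 124, 149 − 6² = 113, 149 − 7² = 100 = 10² ⇒ 149 = 7² + 10².
  Combine using the Brahmagupta–Fibonacci identity (a² + b²)(c² + d²) = (ac − bd)² + (ad + bc)² = (ac + bd)² + (ad − bc)²:
  5 · 149 = 745: from (1² + 2²)(7² + 10²), take (1·7 − 2·10, 1·10 + 2·7) = (7 − 20, 10 + 14) = (-13, 24); dropping signs (only squares matter) gives (13, 24); check 13² + 24² = 169 + 576 = 745 ✓.
Step 4: Order so x ≤ y and verify: 13² + 24² = 169 + 576 = 745 = n. ✓

n = 745 = 13² + 24² (one valid representation with x ≤ y).


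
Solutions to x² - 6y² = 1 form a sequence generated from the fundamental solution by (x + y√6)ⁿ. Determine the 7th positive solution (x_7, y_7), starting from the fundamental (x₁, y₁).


Step 1: Find the fundamental solution (x₁, y₁) of x² - 6y² = 1.
  Expand √6 as a continued fraction. a₀ = ⌊√6⌋ = 2; iterate m_{k+1} = d_k·a_k − m_k, d_{k+1} = (6 − m_{k+1}²)/d_k, a_{k+1} = ⌊(a₀ + m_{k+1})/d_{k+1}⌋ (starting m₀ = 0, d₀ = 1), with convergents p_k = a_k·p_{k-1} + p_{k-2}, q_k = a_k·q_{k-1} + q_{k-2} (p₋₁ = 1, q₋₁ = 0):
  k = 0: a₀ = 2; p₀/q₀ = 2/1; p₀² − 6·q₀² = 4 − 6 = -2.
  k = 1: m = 2, d = 2, a = ⌊(2 + 2)/2⌋ = 2; p/q = (2·2 + 1)/(2·1 + 0) = 5/2; p² − 6·q² = 25 − 24 = 1.
  The first convergent with p² − 6·q² = 1 gives the fundamental solution (x₁, y₁) = (5, 2).
Step 2: Apply the recurrence (x_{n+1}, y_{n+1}) = (x₁x_n + 6y₁y_n, x₁y_n + y₁x_n) repeatedly.
  From (x_1, y_1) = (5, 2): x_2 = 5·5 + 6·2·2 = 49; y_2 = 5·2 + 2·5 = 20.
  From (x_2, y_2) = (49, 20): x_3 = 5·49 + 6·2·20 = 485; y_3 = 5·20 + 2·49 = 198.
  From (x_3, y_3) = (485, 198): x_4 = 5·485 + 6·2·198 = 4801; y_4 = 5·198 + 2·485 = 1960.
  From (x_4, y_4) = (4801, 1960): x_5 = 5·4801 + 6·2·1960 = 47525; y_5 = 5·1960 + 2·4801 = 19402.
  From (x_5, y_5) = (47525, 19402): x_6 = 5·47525 + 6·2·19402 = 470449; y_6 = 5·19402 + 2·47525 = 192060.
  From (x_6, y_6) = (470449, 192060): x_7 = 5·470449 + 6·2·192060 = 4656965; y_7 = 5·192060 + 2·470449 = 1901198.
Step 3: Verify x_7² - 6·y_7² = 21687323011225 - 21687323011224 = 1 (should be 1). ✓

(x_1, y_1) = (5, 2); (x_7, y_7) = (4656965, 1901198).


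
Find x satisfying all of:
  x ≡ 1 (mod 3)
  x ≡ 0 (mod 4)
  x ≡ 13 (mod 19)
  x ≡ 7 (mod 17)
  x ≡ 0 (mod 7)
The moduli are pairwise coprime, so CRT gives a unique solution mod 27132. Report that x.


Product of moduli M = 3 · 4 · 19 · 17 · 7 = 27132.
Merge one congruence at a time:
  Start: x ≡ 1 (mod 3).
  Combine with x ≡ 0 (mod 4); new modulus lcm = 12.
    Write x = 1 + 3·t and substitute into x ≡ 0 (mod 4): 3·t ≡ 0 − 1 = -1 (mod 4).
    Reduce coefficients mod 4: 3·t ≡ 3 (mod 4).
    The inverse of 3 mod 4 is 3 (since 3·3 = 9 = 2·4 + 1), so t ≡ 3·3 = 9 ≡ 1 (mod 4).
    Then x = 1 + 3·1 = 4, valid modulo lcm(3, 4) = 12: x ≡ 4 (mod 12).
  Combine with x ≡ 13 (mod 19); new modulus lcm = 228.
    Write x = 4 + 12·t and substitute into x ≡ 13 (mod 19): 12·t ≡ 13 − 4 = 9 (mod 19).
    The inverse of 12 mod 19 is 8 (since 12·8 = 96 = 5·19 + 1), so t ≡ 8·9 = 72 ≡ 15 (mod 19).
    Then x = 4 + 12·15 = 184, valid modulo lcm(12, 19) = 228: x ≡ 184 (mod 228).
  Combine with x ≡ 7 (mod 17); new modulus lcm = 3876.
    Write x = 184 + 228·t and substitute into x ≡ 7 (mod 17): 228·t ≡ 7 − 184 = -177 (mod 17).
    Reduce coefficients mod 17: 7·t ≡ 10 (mod 17).
    The inverse of 7 mod 17 is 5 (since 7·5 = 35 = 2·17 + 1), so t ≡ 5·10 = 50 ≡ 16 (mod 17).
    Then x = 184 + 228·16 = 3832, valid modulo lcm(228, 17) = 3876: x ≡ 3832 (mod 3876).
  Combine with x ≡ 0 (mod 7); new modulus lcm = 27132.
    Write x = 3832 + 3876·t and substitute into x ≡ 0 (mod 7): 3876·t ≡ 0 − 3832 = -3832 (mod 7).
    Reduce coefficients mod 7: 5·t ≡ 4 (mod 7).
    The inverse of 5 mod 7 is 3 (since 5·3 = 15 = 2·7 + 1), so t ≡ 3·4 = 12 ≡ 5 (mod 7).
    Then x = 3832 + 3876·5 = 23212, valid modulo lcm(3876, 7) = 27132: x ≡ 23212 (mod 27132).
Verify against each original: 23212 mod 3 = 1, 23212 mod 4 = 0, 23212 mod 19 = 13, 23212 mod 17 = 7, 23212 mod 7 = 0.

x ≡ 23212 (mod 27132).


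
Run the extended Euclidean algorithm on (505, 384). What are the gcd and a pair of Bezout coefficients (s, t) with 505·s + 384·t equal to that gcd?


Euclidean algorithm on (505, 384) — divide until remainder is 0:
  505 = 1 · 384 + 121
  384 = 3 · 121 + 21
  121 = 5 · 21 + 16
  21 = 1 · 16 + 5
  16 = 3 · 5 + 1
  5 = 5 · 1 + 0
gcd(505, 384) = 1.
Track Bezout coefficients alongside the remainders: start with r₀ = 505 = a·1 + b·0 (s = 1, t = 0) and r₁ = 384 = a·0 + b·1 (s = 0, t = 1); each new remainder r_{k+1} = r_{k-1} − q_k·r_k inherits s_{k+1} = s_{k-1} − q_k·s_k, t_{k+1} = t_{k-1} − q_k·t_k, so r_k = a·s_k + b·t_k at every step:
  q = 1: r = 121, s = 1 − 1·0 = 1, t = 0 − 1·1 = -1  (check: 505·1 + 384·(-1) = 121)
  q = 3: r = 21, s = 0 − 3·1 = -3, t = 1 − 3·(-1) = 4  (check: 505·(-3) + 384·4 = 21)
  q = 5: r = 16, s = 1 − 5·(-3) = 16, t = -1 − 5·4 = -21  (check: 505·16 + 384·(-21) = 16)
  q = 1: r = 5, s = -3 − 1·16 = -19, t = 4 − 1·(-21) = 25  (check: 505·(-19) + 384·25 = 5)
  q = 3: r = 1, s = 16 − 3·(-19) = 73, t = -21 − 3·25 = -96  (check: 505·73 + 384·(-96) = 1)
The row with r = 1 (the gcd) gives the Bezout coefficients s = 73, t = -96.
Result: 505 · (73) + 384 · (-96) = 1.

gcd(505, 384) = 1; s = 73, t = -96 (check: 505·73 + 384·(-96) = 1).


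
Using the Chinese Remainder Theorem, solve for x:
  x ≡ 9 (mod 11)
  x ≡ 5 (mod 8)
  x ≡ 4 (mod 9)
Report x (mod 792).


Moduli 11, 8, 9 are pairwise coprime; by CRT there is a unique solution modulo M = 11 · 8 · 9 = 792.
Solve pairwise, accumulating the modulus:
  Start with x ≡ 9 (mod 11).
  Combine with x ≡ 5 (mod 8): since gcd(11, 8) = 1, we get a unique residue mod 88.
    Write x = 9 + 11·t and substitute into x ≡ 5 (mod 8): 11·t ≡ 5 − 9 = -4 (mod 8).
    Reduce coefficients mod 8: 3·t ≡ 4 (mod 8).
    The inverse of 3 mod 8 is 3 (since 3·3 = 9 = 1·8 + 1), so t ≡ 3·4 = 12 ≡ 4 (mod 8).
    Then x = 9 + 11·4 = 53, valid modulo lcm(11, 8) = 88: x ≡ 53 (mod 88).
  Combine with x ≡ 4 (mod 9): since gcd(88, 9) = 1, we get a unique residue mod 792.
    Write x = 53 + 88·t and substitute into x ≡ 4 (mod 9): 88·t ≡ 4 − 53 = -49 (mod 9).
    Reduce coefficients mod 9: 7·t ≡ 5 (mod 9).
    The inverse of 7 mod 9 is 4 (since 7·4 = 28 = 3·9 + 1), so t ≡ 4·5 = 20 ≡ 2 (mod 9).
    Then x = 53 + 88·2 = 229, valid modulo lcm(88, 9) = 792: x ≡ 229 (mod 792).
Verify: 229 mod 11 = 9 ✓, 229 mod 8 = 5 ✓, 229 mod 9 = 4 ✓.

x ≡ 229 (mod 792).


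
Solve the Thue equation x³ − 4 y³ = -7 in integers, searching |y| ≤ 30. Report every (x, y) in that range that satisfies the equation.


The equation is x³ - 4y³ = -7. For fixed y, x³ = 4·y³ − 7, so a solution requires the RHS to be a perfect cube.
Strategy: iterate y from -30 to 30, compute RHS = 4·y³ − 7, and check whether it is a (positive or negative) perfect cube.
Check small values of y:
  y = 0: RHS = -7 is not a perfect cube.
  y = 1: RHS = -3 is not a perfect cube.
  y = -1: RHS = -11 is not a perfect cube.
  y = 2: RHS = 25 is not a perfect cube.
  y = -2: RHS = -39 is not a perfect cube.
  y = 3: RHS = 101 is not a perfect cube.
  y = -3: RHS = -115 is not a perfect cube.
Continuing the search up to |y| = 30 finds no solutions either.
No (x, y) in the scanned range satisfies the equation.

No integer solutions with |y| ≤ 30.


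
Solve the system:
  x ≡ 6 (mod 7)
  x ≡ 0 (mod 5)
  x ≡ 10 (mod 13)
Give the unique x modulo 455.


Moduli 7, 5, 13 are pairwise coprime; by CRT there is a unique solution modulo M = 7 · 5 · 13 = 455.
Solve pairwise, accumulating the modulus:
  Start with x ≡ 6 (mod 7).
  Combine with x ≡ 0 (mod 5): since gcd(7, 5) = 1, we get a unique residue mod 35.
    Write x = 6 + 7·t and substitute into x ≡ 0 (mod 5): 7·t ≡ 0 − 6 = -6 (mod 5).
    Reduce coefficients mod 5: 2·t ≡ 4 (mod 5).
    The inverse of 2 mod 5 is 3 (since 2·3 = 6 = 1·5 + 1), so t ≡ 3·4 = 12 ≡ 2 (mod 5).
    Then x = 6 + 7·2 = 20, valid modulo lcm(7, 5) = 35: x ≡ 20 (mod 35).
  Combine with x ≡ 10 (mod 13): since gcd(35, 13) = 1, we get a unique residue mod 455.
    Write x = 20 + 35·t and substitute into x ≡ 10 (mod 13): 35·t ≡ 10 − 20 = -10 (mod 13).
    Reduce coefficients mod 13: 9·t ≡ 3 (mod 13).
    The inverse of 9 mod 13 is 3 (since 9·3 = 27 = 2·13 + 1), so t ≡ 3·3 = 9 ≡ 9 (mod 13).
    Then x = 20 + 35·9 = 335, valid modulo lcm(35, 13) = 455: x ≡ 335 (mod 455).
Verify: 335 mod 7 = 6 ✓, 335 mod 5 = 0 ✓, 335 mod 13 = 10 ✓.

x ≡ 335 (mod 455).


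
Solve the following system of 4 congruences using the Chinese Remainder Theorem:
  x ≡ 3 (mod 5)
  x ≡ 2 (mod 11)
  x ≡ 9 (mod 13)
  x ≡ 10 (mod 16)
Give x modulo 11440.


Product of moduli M = 5 · 11 · 13 · 16 = 11440.
Merge one congruence at a time:
  Start: x ≡ 3 (mod 5).
  Combine with x ≡ 2 (mod 11); new modulus lcm = 55.
    Write x = 3 + 5·t and substitute into x ≡ 2 (mod 11): 5·t ≡ 2 − 3 = -1 (mod 11).
    Reduce coefficients mod 11: 5·t ≡ 10 (mod 11).
    The inverse of 5 mod 11 is 9 (since 5·9 = 45 = 4·11 + 1), so t ≡ 9·10 = 90 ≡ 2 (mod 11).
    Then x = 3 + 5·2 = 13, valid modulo lcm(5, 11) = 55: x ≡ 13 (mod 55).
  Combine with x ≡ 9 (mod 13); new modulus lcm = 715.
    Write x = 13 + 55·t and substitute into x ≡ 9 (mod 13): 55·t ≡ 9 − 13 = -4 (mod 13).
    Reduce coefficients mod 13: 3·t ≡ 9 (mod 13).
    The inverse of 3 mod 13 is 9 (since 3·9 = 27 = 2·13 + 1), so t ≡ 9·9 = 81 ≡ 3 (mod 13).
    Then x = 13 + 55·3 = 178, valid modulo lcm(55, 13) = 715: x ≡ 178 (mod 715).
  Combine with x ≡ 10 (mod 16); new modulus lcm = 11440.
    Write x = 178 + 715·t and substitute into x ≡ 10 (mod 16): 715·t ≡ 10 − 178 = -168 (mod 16).
    Reduce coefficients mod 16: 11·t ≡ 8 (mod 16).
    The inverse of 11 mod 16 is 3 (since 11·3 = 33 = 2·16 + 1), so t ≡ 3·8 = 24 ≡ 8 (mod 16).
    Then x = 178 + 715·8 = 5898, valid modulo lcm(715, 16) = 11440: x ≡ 5898 (mod 11440).
Verify against each original: 5898 mod 5 = 3, 5898 mod 11 = 2, 5898 mod 13 = 9, 5898 mod 16 = 10.

x ≡ 5898 (mod 11440).


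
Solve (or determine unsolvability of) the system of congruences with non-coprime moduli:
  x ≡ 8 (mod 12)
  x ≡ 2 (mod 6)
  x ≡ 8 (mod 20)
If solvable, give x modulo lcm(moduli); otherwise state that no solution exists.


Moduli 12, 6, 20 are not pairwise coprime, so CRT works modulo lcm(m_i) when all pairwise compatibility conditions hold.
Pairwise compatibility: gcd(m_i, m_j) must divide a_i - a_j for every pair.
Merge one congruence at a time:
  Start: x ≡ 8 (mod 12).
  Combine with x ≡ 2 (mod 6): gcd(12, 6) = 6; 2 - 8 = -6, which IS divisible by 6, so compatible.
    Write x = 8 + 12·t and substitute into x ≡ 2 (mod 6): 12·t ≡ 2 − 8 = -6 (mod 6).
    Divide the congruence (and modulus) by g = 6: 2·t ≡ -1 (mod 1).
    Modulo 1 every t works; take t = 0.
    Then x = 8 + 12·0 = 8, valid modulo lcm(12, 6) = 12: x ≡ 8 (mod 12).
  Combine with x ≡ 8 (mod 20): gcd(12, 20) = 4; 8 - 8 = 0, which IS divisible by 4, so compatible.
    Write x = 8 + 12·t and substitute into x ≡ 8 (mod 20): 12·t ≡ 8 − 8 = 0 (mod 20).
    Divide the congruence (and modulus) by g = 4: 3·t ≡ 0 (mod 5).
    The inverse of 3 mod 5 is 2 (since 3·2 = 6 = 1·5 + 1), so t ≡ 2·0 = 0 ≡ 0 (mod 5).
    Then x = 8 + 12·0 = 8, valid modulo lcm(12, 20) = 60: x ≡ 8 (mod 60).
Verify: 8 mod 12 = 8, 8 mod 6 = 2, 8 mod 20 = 8.

x ≡ 8 (mod 60).


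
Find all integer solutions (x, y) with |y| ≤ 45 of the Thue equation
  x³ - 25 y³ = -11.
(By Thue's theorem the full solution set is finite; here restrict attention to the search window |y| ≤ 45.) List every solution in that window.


The equation is x³ - 25y³ = -11. For fixed y, x³ = 25·y³ − 11, so a solution requires the RHS to be a perfect cube.
Strategy: iterate y from -45 to 45, compute RHS = 25·y³ − 11, and check whether it is a (positive or negative) perfect cube.
Check small values of y:
  y = 0: RHS = -11 is not a perfect cube.
  y = 1: RHS = 14 is not a perfect cube.
  y = -1: RHS = -36 is not a perfect cube.
  y = 2: RHS = 189 is not a perfect cube.
  y = -2: RHS = -211 is not a perfect cube.
  y = 3: RHS = 664 is not a perfect cube.
  y = -3: RHS = -686 is not a perfect cube.
Continuing the search up to |y| = 45 finds no solutions either.
No (x, y) in the scanned range satisfies the equation.

No integer solutions with |y| ≤ 45.


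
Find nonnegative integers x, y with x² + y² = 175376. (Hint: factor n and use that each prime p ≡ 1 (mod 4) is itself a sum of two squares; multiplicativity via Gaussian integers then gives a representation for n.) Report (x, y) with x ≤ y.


Step 1: Factor n = 175376 = 2^4 · 97 · 113.
Step 2: Check the mod-4 condition on each prime factor: 2 = 2 (special); 97 ≡ 1 (mod 4), exponent 1; 113 ≡ 1 (mod 4), exponent 1.
All primes ≡ 3 (mod 4) appear to even exponent (or don't appear), so by the two-squares theorem n IS expressible as a sum of two squares.
Step 3: Build a representation. Group n = k² · m with k = 4 and m = 97 · 113 = 10961 (a product of primes ≡ 1 (mod 4)); a representation of m scales to one of n via (k·x)² + (k·y)² = k²(x² + y²). Each prime p ≡ 1 (mod 4) is itself a sum of two squares; find a² by testing p − a² for a perfect square:
  97: 97 − 1² = 96, 97 − 2² = 93, 97 − 3² = 88, 97 − 4² = 81 = 9² ⇒ 97 = 4² + 9².
  113: 113 − 1² = 112, 113 − 2² = 109, 113 − 3² = 104, 113 − 4² = 97, 113 − 5² = 88, 113 − 6² = 77, 113 − 7² = 64 = 8² ⇒ 113 = 7² + 8².
  Combine using the Brahmagupta–Fibonacci identity (a² + b²)(c² + d²) = (ac − bd)² + (ad + bc)² = (ac + bd)² + (ad − bc)²:
  97 · 113 = 10961: from (4² + 9²)(7² + 8²), take (4·7 − 9·8, 4·8 + 9·7) = (28 − 72, 32 + 63) = (-44, 95); dropping signs (only squares matter) gives (44, 95); check 44² + 95² = 1936 + 9025 = 10961 ✓.
  Scale by k = 4: (4·44, 4·95) = (176, 380).
Step 4: Order so x ≤ y and verify: 176² + 380² = 30976 + 144400 = 175376 = n. ✓

n = 175376 = 176² + 380² (one valid representation with x ≤ y).
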